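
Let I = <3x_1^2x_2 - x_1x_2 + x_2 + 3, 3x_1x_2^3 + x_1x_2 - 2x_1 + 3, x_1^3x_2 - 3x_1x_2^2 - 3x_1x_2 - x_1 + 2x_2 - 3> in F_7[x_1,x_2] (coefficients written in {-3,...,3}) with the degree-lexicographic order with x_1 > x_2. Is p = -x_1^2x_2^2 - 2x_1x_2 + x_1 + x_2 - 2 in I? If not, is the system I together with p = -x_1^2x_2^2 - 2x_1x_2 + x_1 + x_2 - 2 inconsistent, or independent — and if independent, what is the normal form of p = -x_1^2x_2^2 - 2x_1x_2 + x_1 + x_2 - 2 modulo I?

-x_1^2x_2^2 - 2x_1x_2 + x_1 + x_2 - 2 lies in I (it reduces to 0).

First compute the reduced Gröbner basis of I by Buchberger's algorithm.
f_1 = 3x_1^2x_2 - x_1x_2 + x_2 + 3, LT = x_1^2x_2.
f_2 = 3x_1x_2^3 + x_1x_2 - 2x_1 + 3, LT = x_1x_2^3.
f_3 = x_1^3x_2 - 3x_1x_2^2 - 3x_1x_2 - x_1 + 2x_2 - 3, LT = x_1^3x_2.

S(f_1,f_2): lcm = x_1^2x_2^3. S = 2x_1x_2^3 + 2x_1^2x_2 - 2x_2^3 + 3x_1^2 + x_2^2 - x_1.
  reduce S modulo (f_1, f_2, f_3):
  remainder -2x_2^3 + 3x_1^2 + x_2^2 - 2x_1 - 3x_2 + 3 ≠ 0; add h_4 = -2x_2^3 + 3x_1^2 + x_2^2 - 2x_1 - 3x_2 + 3 to the basis.

S(f_1,f_3): lcm = x_1^3x_2. S = 2x_1^2x_2 + 3x_1x_2^2 + x_1x_2 + 2x_1 - 2x_2 + 3.
  reduce S modulo (f_1, f_2, f_3, h_4):
  remainder 3x_1x_2^2 - 3x_1x_2 + 2x_1 + 2x_2 + 1 ≠ 0; add h_5 = 3x_1x_2^2 - 3x_1x_2 + 2x_1 + 2x_2 + 1 to the basis.

S(f_2,f_3): lcm = x_1^3x_2^3. S = 3x_1x_2^4 - 2x_1^3x_2 + 3x_1x_2^3 - 3x_1^3 + x_1x_2^2 - 2x_2^3 + x_1^2 + 3x_2^2.
  reduce S modulo (f_1, f_2, f_3, h_4, h_5):
  remainder -3x_1^3 - 2x_1^2 + 3x_1x_2 + 2x_2^2 - x_1 + x_2 - 3 ≠ 0; add h_6 = -3x_1^3 - 2x_1^2 + 3x_1x_2 + 2x_2^2 - x_1 + x_2 - 3 to the basis.

S(f_1,h_4): lcm = x_1^2x_2^3. S = -2x_1^4 - 3x_1^2x_2^2 + 2x_1x_2^3 - x_1^3 + 2x_1^2x_2 - 2x_2^3 - 2x_1^2 + x_2^2.
  reduce S modulo (f_1, f_2, f_3, h_4, h_5, h_6):
  remainder -3x_1^2 - x_1x_2 + 2x_2^2 - x_1 + 3x_2 - 3 ≠ 0; add h_7 = -3x_1^2 - x_1x_2 + 2x_2^2 - x_1 + 3x_2 - 3 to the basis.

S(f_2,h_4): lcm = x_1x_2^3. S = -2x_1^3 - 3x_1x_2^2 - x_1^2 + 2x_1 + 1.
  reduce S modulo (f_1, f_2, f_3, h_4, h_5, h_6, h_7):
  remainder -2x_1x_2 + 2x_2^2 + 3x_1 - 3x_2 - 1 ≠ 0; add h_8 = -2x_1x_2 + 2x_2^2 + 3x_1 - 3x_2 - 1 to the basis.

S(f_3,h_4): lcm = x_1^3x_2^3. S = -2x_1^5 - 3x_1^3x_2^2 - 3x_1x_2^4 - x_1^4 + 2x_1^3x_2 - 3x_1x_2^3 - 2x_1^3 - x_1x_2^2 + 2x_2^3 - 3x_2^2.
  reduce S modulo (f_1, f_2, f_3, h_4, h_5, h_6, h_7, h_8):
  remainder 3x_1 - 3x_2 - 3 ≠ 0; add h_9 = 3x_1 - 3x_2 - 3 to the basis.

S(f_1,h_5): lcm = x_1^2x_2^2. S = x_1^2x_2 + 2x_1x_2^2 - 3x_1^2 - 3x_1x_2 - 2x_2^2 + 2x_1 + x_2.
  reduce S modulo (f_1, f_2, f_3, h_4, h_5, h_6, h_7, h_8, h_9):
  remainder x_2^2 - 2x_2 + 1 ≠ 0; add h_10 = x_2^2 - 2x_2 + 1 to the basis.

S(f_3,h_5): lcm = x_1^3x_2^2. S = x_1^3x_2 - 3x_1x_2^3 - 3x_1^3 - 3x_1^2x_2 - 3x_1x_2^2 + 2x_1^2 - x_1x_2 + 2x_2^2 - 3x_2.
  reduce S modulo (f_1, f_2, f_3, h_4, h_5, h_6, h_7, h_8, h_9, h_10):
  remainder 3x_2 - 3 ≠ 0; add h_11 = 3x_2 - 3 to the basis.

The other S-polynomials (S(f_2,h_5), S(h_4,h_5), S(f_1,h_6), S(f_2,h_6), S(f_3,h_6), S(h_4,h_6), S(h_5,h_6), S(f_1,h_7), S(f_2,h_7), S(f_3,h_7), S(h_4,h_7), S(h_5,h_7), S(h_6,h_7), S(f_1,h_8), S(f_2,h_8), S(f_3,h_8), S(h_4,h_8), S(h_5,h_8), S(h_6,h_8), S(h_7,h_8), S(f_1,h_9), S(f_2,h_9), S(f_3,h_9), S(h_4,h_9), S(h_5,h_9), S(h_6,h_9), S(h_7,h_9), S(h_8,h_9), S(f_1,h_10), S(f_2,h_10), S(f_3,h_10), S(h_4,h_10), S(h_5,h_10), S(h_6,h_10), S(h_7,h_10), S(h_8,h_10), S(h_9,h_10), S(f_1,h_11), S(f_2,h_11), S(f_3,h_11), S(h_4,h_11), S(h_5,h_11), S(h_6,h_11), S(h_7,h_11), S(h_8,h_11), S(h_9,h_11), S(h_10,h_11)) all reduce to 0 modulo the current basis, so we have a Gröbner basis.
Inter-reduce: drop elements whose leading term is divisible by another's, tail-reduce, and make monic.
Reduced Gröbner basis: {x_1 - 2, x_2 - 1}.
Label its elements g_1 = x_1 - 2, g_2 = x_2 - 1.

Reduce p = -x_1^2x_2^2 - 2x_1x_2 + x_1 + x_2 - 2 modulo G:
  leading term x_1^2x_2^2: subtract (-x_1x_2^2)·g_1 from -x_1^2x_2^2 - 2x_1x_2 + x_1 + x_2 - 2 → -2x_1x_2^2 - 2x_1x_2 + x_1 + x_2 - 2
  leading term x_1x_2^2: subtract (-2x_2^2)·g_1 from -2x_1x_2^2 - 2x_1x_2 + x_1 + x_2 - 2 → -2x_1x_2 + 3x_2^2 + x_1 + x_2 - 2
  leading term x_1x_2: subtract (-2x_2)·g_1 from -2x_1x_2 + 3x_2^2 + x_1 + x_2 - 2 → 3x_2^2 + x_1 - 3x_2 - 2
  leading term x_2^2: subtract (3x_2)·g_2 from 3x_2^2 + x_1 - 3x_2 - 2 → x_1 - 2
  leading term x_1: subtract (1)·g_1 from x_1 - 2 → 0
  normal form = 0.
Since the normal form is 0, p ∈ I.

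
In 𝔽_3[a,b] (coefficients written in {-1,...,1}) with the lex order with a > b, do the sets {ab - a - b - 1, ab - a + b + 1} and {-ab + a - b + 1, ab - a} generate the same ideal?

No, the ideals differ.

For a fixed monomial order, each ideal has a unique reduced Gröbner basis; comparing bases decides equality.
Buchberger on the first generating set:
f_1 = ab - a - b - 1, LT = ab.
f_2 = ab - a + b + 1, LT = ab.

S(f_1,f_2): lcm = ab. S = b + 1.
  leading term b: no divisor's leading term divides it; move b to the remainder.
  leading term 1: no divisor's leading term divides it; move 1 to the remainder.
  remainder b + 1 ≠ 0; add g_3 = b + 1 to the basis.

S(f_1,g_3): lcm = ab. S = a - b - 1.
  leading term a: no divisor's leading term divides it; move a to the remainder.
  leading term b: subtract (-1)·g_3 from -b - 1 → 0
  remainder a ≠ 0; add g_4 = a to the basis.

S(f_2,g_3): lcm = ab. S = a + b + 1.
  leading term a: subtract (1)·g_4 from a + b + 1 → b + 1
  leading term b: subtract (1)·g_3 from b + 1 → 0
  remainder 0.

S(f_1,g_4): lcm = ab. S = -a - b - 1.
  leading term a: subtract (-1)·g_4 from -a - b - 1 → -b - 1
  leading term b: subtract (-1)·g_3 from -b - 1 → 0
  remainder 0.

S(f_2,g_4): lcm = ab. S = -a + b + 1.
  leading term a: subtract (-1)·g_4 from -a + b + 1 → b + 1
  leading term b: subtract (1)·g_3 from b + 1 → 0
  remainder 0.

S(g_3,g_4): leading monomials are coprime, so the S-polynomial reduces to 0 (Buchberger's first criterion).
Every S-polynomial of the final basis reduces to 0, so we have a Gröbner basis.
Inter-reduce: drop elements whose leading term is divisible by another's, tail-reduce, and make monic.
Reduced Gröbner basis: {a, b + 1}.

Buchberger on the second generating set:
h_1 = -ab + a - b + 1, LT = ab.
h_2 = ab - a, LT = ab.

S(h_1,h_2): lcm = ab. S = b - 1.
  leading term b: no divisor's leading term divides it; move b to the remainder.
  leading term 1: no divisor's leading term divides it; move -1 to the remainder.
  remainder b - 1 ≠ 0; add k_3 = b - 1 to the basis.

S(h_1,k_3): lcm = ab. S = b - 1.
  leading term b: subtract (1)·k_3 from b - 1 → 0
  remainder 0.

S(h_2,k_3): lcm = ab. S = 0.
  remainder 0.

Every S-polynomial of the final basis reduces to 0, so we have a Gröbner basis.
Inter-reduce: drop elements whose leading term is divisible by another's, tail-reduce, and make monic.
Reduced Gröbner basis: {b - 1}.

The bases are distinct; the ideals are different.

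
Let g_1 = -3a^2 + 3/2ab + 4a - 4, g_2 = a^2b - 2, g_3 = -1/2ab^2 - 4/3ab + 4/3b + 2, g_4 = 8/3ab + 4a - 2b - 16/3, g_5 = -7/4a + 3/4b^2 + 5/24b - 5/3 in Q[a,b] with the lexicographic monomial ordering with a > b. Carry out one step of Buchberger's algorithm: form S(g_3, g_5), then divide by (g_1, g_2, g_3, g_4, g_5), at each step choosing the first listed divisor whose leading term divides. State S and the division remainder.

S(g_3, g_5) = 8/3ab + 3/7b^4 + 5/42b^3 - 20/21b^2 - 8/3b - 4; remainder on division = 3/7b^4 + 5/42b^3 - 8/3b^2 - 8/7b + 36/7.

lcm(LM(g_3), LM(g_5)) = ab^2.
S = (lcm/LT(g_3))·g_3 − (lcm/LT(g_5))·g_5 = 8/3ab + 3/7b^4 + 5/42b^3 - 20/21b^2 - 8/3b - 4.
Reduce S modulo (g_1, g_2, g_3, g_4, g_5) in that order:
  leading term ab: subtract (1)·g_4 from 8/3ab + 3/7b^4 + 5/42b^3 - 20/21b^2 - 8/3b - 4 → -4a + 3/7b^4 + 5/42b^3 - 20/21b^2 - 2/3b + 4/3
  leading term a: subtract (16/7)·g_5 from -4a + 3/7b^4 + 5/42b^3 - 20/21b^2 - 2/3b + 4/3 → 3/7b^4 + 5/42b^3 - 8/3b^2 - 8/7b + 36/7
  leading term b^4: no divisor's leading term divides it; move 3/7b^4 to the remainder.
  leading term b^3: no divisor's leading term divides it; move 5/42b^3 to the remainder.
  leading term b^2: no divisor's leading term divides it; move -8/3b^2 to the remainder.
  leading term b: no divisor's leading term divides it; move -8/7b to the remainder.
  leading term 1: no divisor's leading term divides it; move 36/7 to the remainder.
The remainder 3/7b^4 + 5/42b^3 - 8/3b^2 - 8/7b + 36/7 is nonzero, so it would be added as the next basis element.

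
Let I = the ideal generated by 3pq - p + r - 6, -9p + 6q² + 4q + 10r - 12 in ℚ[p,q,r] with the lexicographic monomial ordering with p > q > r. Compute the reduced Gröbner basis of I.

G = {p - ⅔q² - 4/9q - 10/9r + 4/3, q³ + ⅓q² + 5/3qr - 20/9q - 1/18r - 7/3}

f_1 = 3pq - p + r - 6, LT = pq.
f_2 = -9p + 6q² + 4q + 10r - 12, LT = p.

S(f_1,f_2): lcm = pq. S = -⅓p + ⅔q³ + 4/9q² + 10/9qr - 4/3q + ⅓r - 2.
  leading term p: subtract (1/27)·f_2 from -⅓p + ⅔q³ + 4/9q² + 10/9qr - 4/3q + ⅓r - 2 → ⅔q³ + 2/9q² + 10/9qr - 40/27q - 1/27r - 14/9
  leading term q³: no divisor's leading term divides it; move ⅔q³ to the remainder.
  leading term q²: no divisor's leading term divides it; move 2/9q² to the remainder.
  leading term qr: no divisor's leading term divides it; move 10/9qr to the remainder.
  leading term q: no divisor's leading term divides it; move -40/27q to the remainder.
  leading term r: no divisor's leading term divides it; move -1/27r to the remainder.
  leading term 1: no divisor's leading term divides it; move -14/9 to the remainder.
  remainder ⅔q³ + 2/9q² + 10/9qr - 40/27q - 1/27r - 14/9 ≠ 0; add g_3 = ⅔q³ + 2/9q² + 10/9qr - 40/27q - 1/27r - 14/9 to the basis.

The other S-polynomials (S(f_1,g_3), S(f_2,g_3)) all reduce to 0 modulo the current basis, so we have a Gröbner basis.
Inter-reduce: drop elements whose leading term is divisible by another's, tail-reduce, and make monic.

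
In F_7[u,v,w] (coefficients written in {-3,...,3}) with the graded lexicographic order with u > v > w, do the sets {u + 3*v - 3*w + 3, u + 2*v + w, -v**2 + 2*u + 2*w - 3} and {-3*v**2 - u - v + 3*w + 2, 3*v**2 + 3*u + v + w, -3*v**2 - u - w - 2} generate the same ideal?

Equality of ideals is decidable: compute both reduced Gröbner bases (unique for the ordering) and check whether they agree.
Buchberger on the first generating set:
f_1 = u + 3*v - 3*w + 3, LT = u.
f_2 = u + 2*v + w, LT = u.
f_3 = -v**2 + 2*u + 2*w - 3, LT = v**2.

S(f_1,f_2): lcm = u. S = v + 3*w + 3.
  leading term v: no divisor's leading term divides it; move v to the remainder.
  leading term w: no divisor's leading term divides it; move 3*w to the remainder.
  leading term 1: no divisor's leading term divides it; move 3 to the remainder.
  remainder v + 3*w + 3 ≠ 0; add g_4 = v + 3*w + 3 to the basis.

S(f_3,g_4): lcm = v**2. S = -3*v*w - 2*u - 3*v - 2*w + 3.
  leading term v*w: subtract (-3*w)·g_4 from -3*v*w - 2*u - 3*v - 2*w + 3 → 2*w**2 - 2*u - 3*v + 3
  leading term w**2: no divisor's leading term divides it; move 2*w**2 to the remainder.
  leading term u: subtract (-2)·f_1 from -2*u - 3*v + 3 → 3*v + w + 2
  leading term v: subtract (3)·g_4 from 3*v + w + 2 → -w
  leading term w: no divisor's leading term divides it; move -w to the remainder.
  remainder 2*w**2 - w ≠ 0; add g_5 = 2*w**2 - w to the basis.

The other S-polynomials (S(f_1,f_3), S(f_2,f_3), S(f_1,g_4), S(f_2,g_4), S(f_1,g_5), S(f_2,g_5), S(f_3,g_5), S(g_4,g_5)) all reduce to 0 modulo the current basis, so we have a Gröbner basis.
Inter-reduce: drop elements whose leading term is divisible by another's, tail-reduce, and make monic.
Reduced Gröbner basis: {w**2 + 3*w, u + 2*w + 1, v + 3*w + 3}.

Buchberger on the second generating set:
h_1 = -3*v**2 - u - v + 3*w + 2, LT = v**2.
h_2 = 3*v**2 + 3*u + v + w, LT = v**2.
h_3 = -3*v**2 - u - w - 2, LT = v**2.

S(h_1,h_2): lcm = v**2. S = -3*u + w - 3.
  leading term u: no divisor's leading term divides it; move -3*u to the remainder.
  leading term w: no divisor's leading term divides it; move w to the remainder.
  leading term 1: no divisor's leading term divides it; move -3 to the remainder.
  remainder -3*u + w - 3 ≠ 0; add k_4 = -3*u + w - 3 to the basis.

S(h_1,h_3): lcm = v**2. S = -2*v + w + 1.
  leading term v: no divisor's leading term divides it; move -2*v to the remainder.
  leading term w: no divisor's leading term divides it; move w to the remainder.
  leading term 1: no divisor's leading term divides it; move 1 to the remainder.
  remainder -2*v + w + 1 ≠ 0; add k_5 = -2*v + w + 1 to the basis.

S(h_1,k_5): lcm = v**2. S = -3*v*w - 2*u + 2*v - w - 3.
  leading term v*w: subtract (-2*w)·k_5 from -3*v*w - 2*u + 2*v - w - 3 → 2*w**2 - 2*u + 2*v + w - 3
  leading term w**2: no divisor's leading term divides it; move 2*w**2 to the remainder.
  leading term u: subtract (3)·k_4 from -2*u + 2*v + w - 3 → 2*v - 2*w - 1
  leading term v: subtract (-1)·k_5 from 2*v - 2*w - 1 → -w
  leading term w: no divisor's leading term divides it; move -w to the remainder.
  remainder 2*w**2 - w ≠ 0; add k_6 = 2*w**2 - w to the basis.

The other S-polynomials (S(h_2,h_3), S(h_1,k_4), S(h_2,k_4), S(h_3,k_4), S(h_2,k_5), S(h_3,k_5), S(k_4,k_5), S(h_1,k_6), S(h_2,k_6), S(h_3,k_6), S(k_4,k_6), S(k_5,k_6)) all reduce to 0 modulo the current basis, so we have a Gröbner basis.
Inter-reduce: drop elements whose leading term is divisible by another's, tail-reduce, and make monic.
Reduced Gröbner basis: {w**2 + 3*w, u + 2*w + 1, v + 3*w + 3}.

The two bases agree; hence the ideals are identical.

Yes, the ideals are equal.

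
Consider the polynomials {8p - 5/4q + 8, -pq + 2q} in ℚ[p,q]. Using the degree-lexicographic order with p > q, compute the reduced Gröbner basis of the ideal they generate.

This is the nonlinear analogue of row-reducing a linear system.

f_1 = 8p - 5/4q + 8, LT = p.
f_2 = -pq + 2q, LT = pq.

S(f_1,f_2): lcm = pq. S = -5/32q² + 3q.
  reduce S modulo (f_1, f_2):
  remainder -5/32q² + 3q ≠ 0; add g_3 = -5/32q² + 3q to the basis.

The other S-polynomials (S(f_1,g_3), S(f_2,g_3)) all reduce to 0 modulo the current basis, so we have a Gröbner basis.
Inter-reduce: drop elements whose leading term is divisible by another's, tail-reduce, and make monic.

G = {q² - 96/5q, p - 5/32q + 1}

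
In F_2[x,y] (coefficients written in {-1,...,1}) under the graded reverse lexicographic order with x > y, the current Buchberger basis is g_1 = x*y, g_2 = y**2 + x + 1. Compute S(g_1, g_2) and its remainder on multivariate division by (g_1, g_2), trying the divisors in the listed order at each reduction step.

S(g_1, g_2) = x**2 + x; remainder on division = x**2 + x.

lcm(LM(g_1), LM(g_2)) = x*y**2.
S = (lcm/LT(g_1))·g_1 − (lcm/LT(g_2))·g_2 = x**2 + x.
Reduce S modulo (g_1, g_2) in that order:
  leading term x**2: no divisor's leading term divides it; move x**2 to the remainder.
  leading term x: no divisor's leading term divides it; move x to the remainder.
The remainder x**2 + x is nonzero, so it would be added as the next basis element.
An S-polynomial is built so that the two leading terms cancel; whether anything survives reduction is exactly the Gröbner-basis criterion.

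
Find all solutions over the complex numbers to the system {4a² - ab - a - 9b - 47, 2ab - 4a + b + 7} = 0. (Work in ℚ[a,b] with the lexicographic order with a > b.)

{(4, 1), (-sqrt(257)/8 - 15/8, -31/34 + 9*sqrt(257)/34), (-15/8 + sqrt(257)/8, -9*sqrt(257)/34 - 31/34)}

Compute a lex Gröbner basis by Buchberger's algorithm.
f_1 = 4a² - ab - a - 9b - 47, LT = a².
f_2 = 2ab - 4a + b + 7, LT = ab.

S(f_1,f_2): lcm = a²b. S = 2a² - ¼ab² - ¾ab - 7/2a - 9/4b² - 47/4b.
  leading term a²: subtract (½)·f_1 from 2a² - ¼ab² - ¾ab - 7/2a - 9/4b² - 47/4b → -¼ab² - ¼ab - 3a - 9/4b² - 29/4b + 47/2
  leading term ab²: subtract (-⅛b)·f_2 from -¼ab² - ¼ab - 3a - 9/4b² - 29/4b + 47/2 → -¾ab - 3a - 17/8b² - 51/8b + 47/2
  leading term ab: subtract (-⅜)·f_2 from -¾ab - 3a - 17/8b² - 51/8b + 47/2 → -9/2a - 17/8b² - 6b + 209/8
  leading term a: no divisor's leading term divides it; move -9/2a to the remainder.
  leading term b²: no divisor's leading term divides it; move -17/8b² to the remainder.
  leading term b: no divisor's leading term divides it; move -6b to the remainder.
  leading term 1: no divisor's leading term divides it; move 209/8 to the remainder.
  remainder -9/2a - 17/8b² - 6b + 209/8 ≠ 0; add h_3 = -9/2a - 17/8b² - 6b + 209/8 to the basis.

S(f_2,h_3): lcm = ab. S = -2a - 17/36b³ - 4/3b² + 227/36b + 7/2.
  leading term a: subtract (4/9)·h_3 from -2a - 17/36b³ - 4/3b² + 227/36b + 7/2 → -17/36b³ - 7/18b² + 323/36b - 73/9
  leading term b³: no divisor's leading term divides it; move -17/36b³ to the remainder.
  leading term b²: no divisor's leading term divides it; move -7/18b² to the remainder.
  leading term b: no divisor's leading term divides it; move 323/36b to the remainder.
  leading term 1: no divisor's leading term divides it; move -73/9 to the remainder.
  remainder -17/36b³ - 7/18b² + 323/36b - 73/9 ≠ 0; add h_4 = -17/36b³ - 7/18b² + 323/36b - 73/9 to the basis.

The other S-polynomials (S(f_1,h_3), S(f_1,h_4), S(f_2,h_4), S(h_3,h_4)) all reduce to 0 modulo the current basis, so we have a Gröbner basis.
Inter-reduce: drop elements whose leading term is divisible by another's, tail-reduce, and make monic.
Reduced Gröbner basis: {a + 17/36b² + 4/3b - 209/36, b³ + 14/17b² - 19b + 292/17}.

From the last basis element, b³ + 14/17b² - 19b + 292/17 = 0, so b takes values in {1, -31/34 + 9*sqrt(257)/34, -9*sqrt(257)/34 - 31/34}. Each choice, substituted upward through the basis, yields the corresponding point(s) of the solution set.
  b = 1: the earlier basis element becomes a - 4 = 0, giving a = 4 — point (4, 1).
  b = -31/34 + 9*sqrt(257)/34: the earlier basis element becomes a + 15/8 + sqrt(257)/8 = 0, giving a = -sqrt(257)/8 - 15/8 — point (-sqrt(257)/8 - 15/8, -31/34 + 9*sqrt(257)/34).
  b = -9*sqrt(257)/34 - 31/34: the earlier basis element becomes a - sqrt(257)/8 + 15/8 = 0, giving a = -15/8 + sqrt(257)/8 — point (-15/8 + sqrt(257)/8, -9*sqrt(257)/34 - 31/34).
This is the nonlinear analogue of row-reducing a linear system.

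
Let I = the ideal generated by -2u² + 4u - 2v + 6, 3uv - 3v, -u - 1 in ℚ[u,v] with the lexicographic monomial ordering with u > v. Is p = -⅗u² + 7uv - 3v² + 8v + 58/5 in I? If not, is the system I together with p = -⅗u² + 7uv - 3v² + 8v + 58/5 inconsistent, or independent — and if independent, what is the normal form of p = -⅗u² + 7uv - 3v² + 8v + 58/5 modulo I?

First compute the reduced Gröbner basis of I by Buchberger's algorithm.
f_1 = -2u² + 4u - 2v + 6, LT = u².
f_2 = 3uv - 3v, LT = uv.
f_3 = -u - 1, LT = u.

S(f_1,f_2): lcm = u²v. S = -uv + v² - 3v.
  leading term uv: subtract (-⅓)·f_2 from -uv + v² - 3v → v² - 4v
  leading term v²: no divisor's leading term divides it; move v² to the remainder.
  leading term v: no divisor's leading term divides it; move -4v to the remainder.
  remainder v² - 4v ≠ 0; add h_4 = v² - 4v to the basis.

S(f_1,f_3): lcm = u². S = -3u + v - 3.
  leading term u: subtract (3)·f_3 from -3u + v - 3 → v
  leading term v: no divisor's leading term divides it; move v to the remainder.
  remainder v ≠ 0; add h_5 = v to the basis.

S(f_2,f_3): lcm = uv. S = -2v.
  leading term v: subtract (-2)·h_5 from -2v → 0
  remainder 0.

S(f_1,h_4): leading monomials are coprime, so the S-polynomial reduces to 0 (Buchberger's first criterion).
S(f_2,h_4): lcm = uv². S = 4uv - v².
  leading term uv: subtract (4/3)·f_2 from 4uv - v² → -v² + 4v
  leading term v²: subtract (-1)·h_4 from -v² + 4v → 0
  remainder 0.

S(f_3,h_4): leading monomials are coprime, so the S-polynomial reduces to 0 (Buchberger's first criterion).
S(f_1,h_5): leading monomials are coprime, so the S-polynomial reduces to 0 (Buchberger's first criterion).
S(f_2,h_5): lcm = uv. S = -v.
  leading term v: subtract (-1)·h_5 from -v → 0
  remainder 0.

S(f_3,h_5): leading monomials are coprime, so the S-polynomial reduces to 0 (Buchberger's first criterion).
S(h_4,h_5): lcm = v². S = -4v.
  leading term v: subtract (-4)·h_5 from -4v → 0
  remainder 0.

Every S-polynomial of the final basis reduces to 0, so we have a Gröbner basis.
Inter-reduce: drop elements whose leading term is divisible by another's, tail-reduce, and make monic.
Reduced Gröbner basis: {u + 1, v}.
Label its elements g_1 = u + 1, g_2 = v.

Reduce p = -⅗u² + 7uv - 3v² + 8v + 58/5 modulo G:
  leading term u²: subtract (-⅗u)·g_1 from -⅗u² + 7uv - 3v² + 8v + 58/5 → 7uv + ⅗u - 3v² + 8v + 58/5
  leading term uv: subtract (7v)·g_1 from 7uv + ⅗u - 3v² + 8v + 58/5 → ⅗u - 3v² + v + 58/5
  leading term u: subtract (⅗)·g_1 from ⅗u - 3v² + v + 58/5 → -3v² + v + 11
  leading term v²: subtract (-3v)·g_2 from -3v² + v + 11 → v + 11
  leading term v: subtract (1)·g_2 from v + 11 → 11
  leading term 1: no divisor's leading term divides it; move 11 to the remainder.
  normal form = 11.
The normal form is nonzero, so p ∉ I. Since p minus its normal form lies in I, I + (p) = I + (r) where r = 11; decide whether this ideal is the whole ring.
Here r = 11 is a nonzero constant, hence a unit: 1 ∈ I + (p), the Gröbner basis of I + (p) is {1}, and the enlarged system has no common solution — adjoining p is inconsistent.

Adjoining -⅗u² + 7uv - 3v² + 8v + 58/5 makes the ideal the whole ring: the system is inconsistent.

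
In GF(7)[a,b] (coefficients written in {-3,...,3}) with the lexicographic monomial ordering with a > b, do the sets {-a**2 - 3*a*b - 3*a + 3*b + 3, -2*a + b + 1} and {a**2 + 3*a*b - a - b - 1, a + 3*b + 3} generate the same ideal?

Since reduced Gröbner bases are canonical representatives of ideals under a given ordering, it suffices to compute and compare them.
Buchberger on the first generating set:
f_1 = -a**2 - 3*a*b - 3*a + 3*b + 3, LT = a**2.
f_2 = -2*a + b + 1, LT = a.

S(f_1,f_2): lcm = a**2. S = -3*b - 3.
  reduce S modulo (f_1, f_2):
  remainder -3*b - 3 ≠ 0; add g_3 = -3*b - 3 to the basis.

The other S-polynomials (S(f_1,g_3), S(f_2,g_3)) all reduce to 0 modulo the current basis, so we have a Gröbner basis.
Inter-reduce: drop elements whose leading term is divisible by another's, tail-reduce, and make monic.
Reduced Gröbner basis: {a, b + 1}.

Buchberger on the second generating set:
h_1 = a**2 + 3*a*b - a - b - 1, LT = a**2.
h_2 = a + 3*b + 3, LT = a.

S(h_1,h_2): lcm = a**2. S = 3*a - b - 1.
  reduce S modulo (h_1, h_2):
  remainder -3*b - 3 ≠ 0; add k_3 = -3*b - 3 to the basis.

The other S-polynomials (S(h_1,k_3), S(h_2,k_3)) all reduce to 0 modulo the current basis, so we have a Gröbner basis.
Inter-reduce: drop elements whose leading term is divisible by another's, tail-reduce, and make monic.
Reduced Gröbner basis: {a, b + 1}.

Same reduced basis, so the two generating sets span the same ideal.

Yes, the ideals are equal.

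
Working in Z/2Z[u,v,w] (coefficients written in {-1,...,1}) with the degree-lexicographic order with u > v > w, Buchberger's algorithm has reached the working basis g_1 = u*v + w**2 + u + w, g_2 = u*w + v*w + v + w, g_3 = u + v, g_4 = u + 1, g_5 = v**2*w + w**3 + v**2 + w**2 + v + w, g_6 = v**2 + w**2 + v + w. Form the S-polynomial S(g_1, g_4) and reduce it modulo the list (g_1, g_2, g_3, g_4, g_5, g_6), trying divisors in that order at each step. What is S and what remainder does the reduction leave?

lcm(LM(g_1), LM(g_4)) = u*v.
S = (lcm/LT(g_1))·g_1 − (lcm/LT(g_4))·g_4 = w**2 + u + v + w.
Reduce S modulo (g_1, g_2, g_3, g_4, g_5, g_6) in that order:
  leading term w**2: no divisor's leading term divides it; move w**2 to the remainder.
  leading term u: subtract (1)·g_3 from u + v + w → w
  leading term w: no divisor's leading term divides it; move w to the remainder.
The remainder w**2 + w is nonzero, so it would be added as the next basis element.
This is the inner loop of Buchberger's algorithm — each nonzero remainder becomes a new basis element.

S(g_1, g_4) = w**2 + u + v + w; remainder on division = w**2 + w.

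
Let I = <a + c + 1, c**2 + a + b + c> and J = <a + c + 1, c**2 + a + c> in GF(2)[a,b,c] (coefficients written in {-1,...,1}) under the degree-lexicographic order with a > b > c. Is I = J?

No, the ideals differ.

Two ideals are equal iff their reduced Gröbner bases coincide (the reduced basis is unique for a fixed ordering).
Buchberger on the first generating set:
f_1 = a + c + 1, LT = a.
f_2 = c**2 + a + b + c, LT = c**2.

The S-polynomials (S(f_1,f_2)) all reduce to 0 modulo the current basis, so we have a Gröbner basis.
Inter-reduce: drop elements whose leading term is divisible by another's, tail-reduce, and make monic.
Reduced Gröbner basis: {c**2 + b + 1, a + c + 1}.

Buchberger on the second generating set:
h_1 = a + c + 1, LT = a.
h_2 = c**2 + a + c, LT = c**2.

The S-polynomials (S(h_1,h_2)) all reduce to 0 modulo the current basis, so we have a Gröbner basis.
Inter-reduce: drop elements whose leading term is divisible by another's, tail-reduce, and make monic.
Reduced Gröbner basis: {c**2 + 1, a + c + 1}.

The bases are distinct; the ideals are different.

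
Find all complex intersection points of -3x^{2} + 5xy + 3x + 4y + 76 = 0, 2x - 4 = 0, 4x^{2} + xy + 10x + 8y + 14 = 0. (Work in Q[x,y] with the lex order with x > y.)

Compute a lex Gröbner basis by Buchberger's algorithm.
f_1 = -3x^{2} + 5xy + 3x + 4y + 76, LT = x^{2}.
f_2 = 2x - 4, LT = x.
f_3 = 4x^{2} + xy + 10x + 8y + 14, LT = x^{2}.

S(f_1,f_2): lcm = x^{2}. S = -\tfrac{5}{3}xy + x - \tfrac{4}{3}y - \tfrac{76}{3}.
  reduce S modulo (f_1, f_2, f_3):
  remainder -\tfrac{14}{3}y - \tfrac{70}{3} ≠ 0; add h_4 = -\tfrac{14}{3}y - \tfrac{70}{3} to the basis.

The other S-polynomials (S(f_1,f_3), S(f_2,f_3), S(f_1,h_4), S(f_2,h_4), S(f_3,h_4)) all reduce to 0 modulo the current basis, so we have a Gröbner basis.
Inter-reduce: drop elements whose leading term is divisible by another's, tail-reduce, and make monic.
Reduced Gröbner basis: {x - 2, y + 5}.

A lex Gröbner basis eliminates variables successively. Here y + 5 depends only on y, with roots {-5}; lifting each root through the earlier basis elements recovers the full solutions.
  y = -5: the earlier basis element becomes x - 2 = 0, giving x = 2 — point (2, -5).

{(2, -5)}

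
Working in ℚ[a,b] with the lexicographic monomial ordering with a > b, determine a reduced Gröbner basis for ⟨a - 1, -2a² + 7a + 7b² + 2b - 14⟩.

G = {a - 1, b² + 2/7b - 9/7}

f_1 = a - 1, LT = a.
f_2 = -2a² + 7a + 7b² + 2b - 14, LT = a².

S(f_1,f_2): lcm = a². S = 5/2a + 7/2b² + b - 7.
  leading term a: subtract (5/2)·f_1 from 5/2a + 7/2b² + b - 7 → 7/2b² + b - 9/2
  leading term b²: no divisor's leading term divides it; move 7/2b² to the remainder.
  leading term b: no divisor's leading term divides it; move b to the remainder.
  leading term 1: no divisor's leading term divides it; move -9/2 to the remainder.
  remainder 7/2b² + b - 9/2 ≠ 0; add g_3 = 7/2b² + b - 9/2 to the basis.

The other S-polynomials (S(f_1,g_3), S(f_2,g_3)) all reduce to 0 modulo the current basis, so we have a Gröbner basis.
Inter-reduce: drop elements whose leading term is divisible by another's, tail-reduce, and make monic.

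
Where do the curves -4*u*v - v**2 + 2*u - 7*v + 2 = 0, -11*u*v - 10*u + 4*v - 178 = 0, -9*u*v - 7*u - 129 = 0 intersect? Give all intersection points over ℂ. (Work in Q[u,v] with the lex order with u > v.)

Compute a lex Gröbner basis by Buchberger's algorithm.
f_1 = -4*u*v + 2*u - v**2 - 7*v + 2, LT = u*v.
f_2 = -11*u*v - 10*u + 4*v - 178, LT = u*v.
f_3 = -9*u*v - 7*u - 129, LT = u*v.

S(f_1,f_2): lcm = u*v. S = -31/22*u + 1/4*v**2 + 93/44*v - 367/22.
  reduce S modulo (f_1, f_2, f_3):
  remainder -31/22*u + 1/4*v**2 + 93/44*v - 367/22 ≠ 0; add h_4 = -31/22*u + 1/4*v**2 + 93/44*v - 367/22 to the basis.

S(f_1,f_3): lcm = u*v. S = -23/18*u + 1/4*v**2 + 7/4*v - 89/6.
  reduce S modulo (f_1, f_2, f_3, h_4):
  remainder 13/558*v**2 - 1/6*v + 82/279 ≠ 0; add h_5 = 13/558*v**2 - 1/6*v + 82/279 to the basis.

S(f_1,h_4): lcm = u*v. S = -1/2*u + 11/62*v**3 + 7/4*v**2 - 1251/124*v - 1/2.
  reduce S modulo (f_1, f_2, f_3, h_4, h_5):
  remainder 1333/169*v - 5332/169 ≠ 0; add h_6 = 1333/169*v - 5332/169 to the basis.

The other S-polynomials (S(f_2,f_3), S(f_2,h_4), S(f_3,h_4), S(f_1,h_5), S(f_2,h_5), S(f_3,h_5), S(h_4,h_5), S(f_1,h_6), S(f_2,h_6), S(f_3,h_6), S(h_4,h_6), S(h_5,h_6)) all reduce to 0 modulo the current basis, so we have a Gröbner basis.
Inter-reduce: drop elements whose leading term is divisible by another's, tail-reduce, and make monic.
Reduced Gröbner basis: {u + 3, v - 4}.

Since the basis is lex-ordered, v - 4 is univariate in v. Its roots are {4}. Back-substituting each root into the other basis elements fixes the other coordinates.
  v = 4: the earlier basis element becomes u + 3 = 0, giving u = -3 — point (-3, 4).

{(-3, 4)}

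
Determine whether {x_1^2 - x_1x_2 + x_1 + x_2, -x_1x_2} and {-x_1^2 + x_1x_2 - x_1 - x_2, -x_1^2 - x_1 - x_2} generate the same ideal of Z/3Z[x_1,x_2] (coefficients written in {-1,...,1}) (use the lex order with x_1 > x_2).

Yes, the ideals are equal.

Two ideals are equal iff their reduced Gröbner bases coincide (the reduced basis is unique for a fixed ordering).
Buchberger on the first generating set:
f_1 = x_1^2 - x_1x_2 + x_1 + x_2, LT = x_1^2.
f_2 = -x_1x_2, LT = x_1x_2.

S(f_1,f_2): lcm = x_1^2x_2. S = -x_1x_2^2 + x_1x_2 + x_2^2.
  leading term x_1x_2^2: subtract (x_2)·f_2 from -x_1x_2^2 + x_1x_2 + x_2^2 → x_1x_2 + x_2^2
  leading term x_1x_2: subtract (-1)·f_2 from x_1x_2 + x_2^2 → x_2^2
  leading term x_2^2: no divisor's leading term divides it; move x_2^2 to the remainder.
  remainder x_2^2 ≠ 0; add g_3 = x_2^2 to the basis.

The other S-polynomials (S(f_1,g_3), S(f_2,g_3)) all reduce to 0 modulo the current basis, so we have a Gröbner basis.
Inter-reduce: drop elements whose leading term is divisible by another's, tail-reduce, and make monic.
Reduced Gröbner basis: {x_1^2 + x_1 + x_2, x_1x_2, x_2^2}.

Buchberger on the second generating set:
h_1 = -x_1^2 + x_1x_2 - x_1 - x_2, LT = x_1^2.
h_2 = -x_1^2 - x_1 - x_2, LT = x_1^2.

S(h_1,h_2): lcm = x_1^2. S = -x_1x_2.
  leading term x_1x_2: no divisor's leading term divides it; move -x_1x_2 to the remainder.
  remainder -x_1x_2 ≠ 0; add k_3 = -x_1x_2 to the basis.

S(h_1,k_3): lcm = x_1^2x_2. S = -x_1x_2^2 + x_1x_2 + x_2^2.
  leading term x_1x_2^2: subtract (x_2)·k_3 from -x_1x_2^2 + x_1x_2 + x_2^2 → x_1x_2 + x_2^2
  leading term x_1x_2: subtract (-1)·k_3 from x_1x_2 + x_2^2 → x_2^2
  leading term x_2^2: no divisor's leading term divides it; move x_2^2 to the remainder.
  remainder x_2^2 ≠ 0; add k_4 = x_2^2 to the basis.

The other S-polynomials (S(h_2,k_3), S(h_1,k_4), S(h_2,k_4), S(k_3,k_4)) all reduce to 0 modulo the current basis, so we have a Gröbner basis.
Inter-reduce: drop elements whose leading term is divisible by another's, tail-reduce, and make monic.
Reduced Gröbner basis: {x_1^2 + x_1 + x_2, x_1x_2, x_2^2}.

Same reduced basis, so the two generating sets span the same ideal.
The choice of monomial ordering does not affect the verdict — as long as both bases are computed under the same ordering, their equality decides ideal equality.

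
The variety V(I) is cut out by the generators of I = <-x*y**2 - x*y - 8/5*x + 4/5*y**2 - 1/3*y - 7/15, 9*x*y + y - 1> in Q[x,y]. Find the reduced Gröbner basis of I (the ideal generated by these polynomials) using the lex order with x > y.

G = {x - 41/72*y**2 + 5/24*y + 13/36, y**3 - 15/41*y**2 - 18/41*y - 8/41}

f_1 = -x*y**2 - x*y - 8/5*x + 4/5*y**2 - 1/3*y - 7/15, LT = x*y**2.
f_2 = 9*x*y + y - 1, LT = x*y.

S(f_1,f_2): lcm = x*y**2. S = x*y + 8/5*x - 41/45*y**2 + 4/9*y + 7/15.
  leading term x*y: subtract (1/9)·f_2 from x*y + 8/5*x - 41/45*y**2 + 4/9*y + 7/15 → 8/5*x - 41/45*y**2 + 1/3*y + 26/45
  leading term x: no divisor's leading term divides it; move 8/5*x to the remainder.
  leading term y**2: no divisor's leading term divides it; move -41/45*y**2 to the remainder.
  leading term y: no divisor's leading term divides it; move 1/3*y to the remainder.
  leading term 1: no divisor's leading term divides it; move 26/45 to the remainder.
  remainder 8/5*x - 41/45*y**2 + 1/3*y + 26/45 ≠ 0; add g_3 = 8/5*x - 41/45*y**2 + 1/3*y + 26/45 to the basis.

S(f_1,g_3): lcm = x*y**2. S = x*y + 8/5*x + 41/72*y**4 - 5/24*y**3 - 209/180*y**2 + 1/3*y + 7/15.
  leading term x*y: subtract (1/9)·f_2 from x*y + 8/5*x + 41/72*y**4 - 5/24*y**3 - 209/180*y**2 + 1/3*y + 7/15 → 8/5*x + 41/72*y**4 - 5/24*y**3 - 209/180*y**2 + 2/9*y + 26/45
  leading term x: subtract (1)·g_3 from 8/5*x + 41/72*y**4 - 5/24*y**3 - 209/180*y**2 + 2/9*y + 26/45 → 41/72*y**4 - 5/24*y**3 - 1/4*y**2 - 1/9*y
  leading term y**4: no divisor's leading term divides it; move 41/72*y**4 to the remainder.
  leading term y**3: no divisor's leading term divides it; move -5/24*y**3 to the remainder.
  leading term y**2: no divisor's leading term divides it; move -1/4*y**2 to the remainder.
  leading term y: no divisor's leading term divides it; move -1/9*y to the remainder.
  remainder 41/72*y**4 - 5/24*y**3 - 1/4*y**2 - 1/9*y ≠ 0; add g_4 = 41/72*y**4 - 5/24*y**3 - 1/4*y**2 - 1/9*y to the basis.

S(f_2,g_3): lcm = x*y. S = 41/72*y**3 - 5/24*y**2 - 1/4*y - 1/9.
  leading term y**3: no divisor's leading term divides it; move 41/72*y**3 to the remainder.
  leading term y**2: no divisor's leading term divides it; move -5/24*y**2 to the remainder.
  leading term y: no divisor's leading term divides it; move -1/4*y to the remainder.
  leading term 1: no divisor's leading term divides it; move -1/9 to the remainder.
  remainder 41/72*y**3 - 5/24*y**2 - 1/4*y - 1/9 ≠ 0; add g_5 = 41/72*y**3 - 5/24*y**2 - 1/4*y - 1/9 to the basis.

S(f_1,g_4): lcm = x*y**4. S = 56/41*x*y**3 + 418/205*x*y**2 + 8/41*x*y - 4/5*y**4 + 1/3*y**3 + 7/15*y**2.
  leading term x*y**3: subtract (-56/41*y)·f_1 from 56/41*x*y**3 + 418/205*x*y**2 + 8/41*x*y - 4/5*y**4 + 1/3*y**3 + 7/15*y**2 → 138/205*x*y**2 - 408/205*x*y - 4/5*y**4 + 877/615*y**3 + 7/615*y**2 - 392/615*y
  leading term x*y**2: subtract (-138/205)·f_1 from 138/205*x*y**2 - 408/205*x*y - 4/5*y**4 + 877/615*y**3 + 7/615*y**2 - 392/615*y → -546/205*x*y - 1104/1025*x - 4/5*y**4 + 877/615*y**3 + 1691/3075*y**2 - 106/123*y - 322/1025
  leading term x*y: subtract (-182/615)·f_2 from -546/205*x*y - 1104/1025*x - 4/5*y**4 + 877/615*y**3 + 1691/3075*y**2 - 106/123*y - 322/1025 → -1104/1025*x - 4/5*y**4 + 877/615*y**3 + 1691/3075*y**2 - 116/205*y - 1876/3075
  leading term x: subtract (-138/205)·g_3 from -1104/1025*x - 4/5*y**4 + 877/615*y**3 + 1691/3075*y**2 - 116/205*y - 1876/3075 → -4/5*y**4 + 877/615*y**3 - 13/205*y**2 - 14/41*y - 136/615
  leading term y**4: subtract (-288/205)·g_4 from -4/5*y**4 + 877/615*y**3 - 13/205*y**2 - 14/41*y - 136/615 → 17/15*y**3 - 17/41*y**2 - 102/205*y - 136/615
  leading term y**3: subtract (408/205)·g_5 from 17/15*y**3 - 17/41*y**2 - 102/205*y - 136/615 → 0
  remainder 0.

S(f_2,g_4): lcm = x*y**4. S = 15/41*x*y**3 + 18/41*x*y**2 + 8/41*x*y + 1/9*y**4 - 1/9*y**3.
  leading term x*y**3: subtract (-15/41*y)·f_1 from 15/41*x*y**3 + 18/41*x*y**2 + 8/41*x*y + 1/9*y**4 - 1/9*y**3 → 3/41*x*y**2 - 16/41*x*y + 1/9*y**4 + 67/369*y**3 - 5/41*y**2 - 7/41*y
  leading term x*y**2: subtract (-3/41)·f_1 from 3/41*x*y**2 - 16/41*x*y + 1/9*y**4 + 67/369*y**3 - 5/41*y**2 - 7/41*y → -19/41*x*y - 24/205*x + 1/9*y**4 + 67/369*y**3 - 13/205*y**2 - 8/41*y - 7/205
  leading term x*y: subtract (-19/369)·f_2 from -19/41*x*y - 24/205*x + 1/9*y**4 + 67/369*y**3 - 13/205*y**2 - 8/41*y - 7/205 → -24/205*x + 1/9*y**4 + 67/369*y**3 - 13/205*y**2 - 53/369*y - 158/1845
  leading term x: subtract (-3/41)·g_3 from -24/205*x + 1/9*y**4 + 67/369*y**3 - 13/205*y**2 - 53/369*y - 158/1845 → 1/9*y**4 + 67/369*y**3 - 16/123*y**2 - 44/369*y - 16/369
  leading term y**4: subtract (8/41)·g_4 from 1/9*y**4 + 67/369*y**3 - 16/123*y**2 - 44/369*y - 16/369 → 2/9*y**3 - 10/123*y**2 - 4/41*y - 16/369
  leading term y**3: subtract (16/41)·g_5 from 2/9*y**3 - 10/123*y**2 - 4/41*y - 16/369 → 0
  remainder 0.

S(g_3,g_4): leading monomials are coprime, so the S-polynomial reduces to 0 (Buchberger's first criterion).
S(f_1,g_5): lcm = x*y**3. S = 56/41*x*y**2 + 418/205*x*y + 8/41*x - 4/5*y**3 + 1/3*y**2 + 7/15*y.
  leading term x*y**2: subtract (-56/41)·f_1 from 56/41*x*y**2 + 418/205*x*y + 8/41*x - 4/5*y**3 + 1/3*y**2 + 7/15*y → 138/205*x*y - 408/205*x - 4/5*y**3 + 877/615*y**2 + 7/615*y - 392/615
  leading term x*y: subtract (46/615)·f_2 from 138/205*x*y - 408/205*x - 4/5*y**3 + 877/615*y**2 + 7/615*y - 392/615 → -408/205*x - 4/5*y**3 + 877/615*y**2 - 13/205*y - 346/615
  leading term x: subtract (-51/41)·g_3 from -408/205*x - 4/5*y**3 + 877/615*y**2 - 13/205*y - 346/615 → -4/5*y**3 + 12/41*y**2 + 72/205*y + 32/205
  leading term y**3: subtract (-288/205)·g_5 from -4/5*y**3 + 12/41*y**2 + 72/205*y + 32/205 → 0
  remainder 0.

S(f_2,g_5): lcm = x*y**3. S = 15/41*x*y**2 + 18/41*x*y + 8/41*x + 1/9*y**3 - 1/9*y**2.
  leading term x*y**2: subtract (-15/41)·f_1 from 15/41*x*y**2 + 18/41*x*y + 8/41*x + 1/9*y**3 - 1/9*y**2 → 3/41*x*y - 16/41*x + 1/9*y**3 + 67/369*y**2 - 5/41*y - 7/41
  leading term x*y: subtract (1/123)·f_2 from 3/41*x*y - 16/41*x + 1/9*y**3 + 67/369*y**2 - 5/41*y - 7/41 → -16/41*x + 1/9*y**3 + 67/369*y**2 - 16/123*y - 20/123
  leading term x: subtract (-10/41)·g_3 from -16/41*x + 1/9*y**3 + 67/369*y**2 - 16/123*y - 20/123 → 1/9*y**3 - 5/123*y**2 - 2/41*y - 8/369
  leading term y**3: subtract (8/41)·g_5 from 1/9*y**3 - 5/123*y**2 - 2/41*y - 8/369 → 0
  remainder 0.

S(g_3,g_5): leading monomials are coprime, so the S-polynomial reduces to 0 (Buchberger's first criterion).
S(g_4,g_5): lcm = y**4. S = 0.
  remainder 0.

Every S-polynomial of the final basis reduces to 0, so we have a Gröbner basis.
Inter-reduce: drop elements whose leading term is divisible by another's, tail-reduce, and make monic.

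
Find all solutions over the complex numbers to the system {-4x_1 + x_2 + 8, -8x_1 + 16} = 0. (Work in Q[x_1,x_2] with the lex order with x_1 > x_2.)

Compute a lex Gröbner basis by Buchberger's algorithm.
f_1 = -4x_1 + x_2 + 8, LT = x_1.
f_2 = -8x_1 + 16, LT = x_1.

S(f_1,f_2): lcm = x_1. S = -1/4x_2.
  leading term x_2: no divisor's leading term divides it; move -1/4x_2 to the remainder.
  remainder -1/4x_2 ≠ 0; add h_3 = -1/4x_2 to the basis.

S(f_1,h_3): leading monomials are coprime, so the S-polynomial reduces to 0 (Buchberger's first criterion).
S(f_2,h_3): leading monomials are coprime, so the S-polynomial reduces to 0 (Buchberger's first criterion).
Every S-polynomial of the final basis reduces to 0, so we have a Gröbner basis.
Inter-reduce: drop elements whose leading term is divisible by another's, tail-reduce, and make monic.
Reduced Gröbner basis: {x_1 - 2, x_2}.

A lex Gröbner basis eliminates variables successively. Here x_2 depends only on x_2, with roots {0}; lifting each root through the earlier basis elements recovers the full solutions.
  x_2 = 0: the earlier basis element becomes x_1 - 2 = 0, giving x_1 = 2 — point (2, 0).
Check: every point annihilates each of the original generators.

{(2, 0)}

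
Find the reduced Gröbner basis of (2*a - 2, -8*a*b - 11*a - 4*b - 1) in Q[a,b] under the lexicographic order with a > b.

G = {a - 1, b + 1}

The reduced Gröbner basis is the canonical form of the ideal for this ordering.

f_1 = 2*a - 2, LT = a.
f_2 = -8*a*b - 11*a - 4*b - 1, LT = a*b.

S(f_1,f_2): lcm = a*b. S = -11/8*a - 3/2*b - 1/8.
  reduce S modulo (f_1, f_2):
  remainder -3/2*b - 3/2 ≠ 0; add g_3 = -3/2*b - 3/2 to the basis.

The other S-polynomials (S(f_1,g_3), S(f_2,g_3)) all reduce to 0 modulo the current basis, so we have a Gröbner basis.
Inter-reduce: drop elements whose leading term is divisible by another's, tail-reduce, and make monic.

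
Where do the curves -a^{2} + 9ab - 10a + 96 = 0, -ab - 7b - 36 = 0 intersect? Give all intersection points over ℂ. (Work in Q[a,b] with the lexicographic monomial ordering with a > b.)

Compute a lex Gröbner basis by Buchberger's algorithm.
f_1 = -a^{2} + 9ab - 10a + 96, LT = a^{2}.
f_2 = -ab - 7b - 36, LT = ab.

S(f_1,f_2): lcm = a^{2}b. S = -9ab^{2} + 3ab - 36a - 96b.
  leading term ab^{2}: subtract (9b)·f_2 from -9ab^{2} + 3ab - 36a - 96b → 3ab - 36a + 63b^{2} + 228b
  leading term ab: subtract (-3)·f_2 from 3ab - 36a + 63b^{2} + 228b → -36a + 63b^{2} + 207b - 108
  leading term a: no divisor's leading term divides it; move -36a to the remainder.
  leading term b^{2}: no divisor's leading term divides it; move 63b^{2} to the remainder.
  leading term b: no divisor's leading term divides it; move 207b to the remainder.
  leading term 1: no divisor's leading term divides it; move -108 to the remainder.
  remainder -36a + 63b^{2} + 207b - 108 ≠ 0; add h_3 = -36a + 63b^{2} + 207b - 108 to the basis.

S(f_2,h_3): lcm = ab. S = \tfrac{7}{4}b^{3} + \tfrac{23}{4}b^{2} + 4b + 36.
  leading term b^{3}: no divisor's leading term divides it; move \tfrac{7}{4}b^{3} to the remainder.
  leading term b^{2}: no divisor's leading term divides it; move \tfrac{23}{4}b^{2} to the remainder.
  leading term b: no divisor's leading term divides it; move 4b to the remainder.
  leading term 1: no divisor's leading term divides it; move 36 to the remainder.
  remainder \tfrac{7}{4}b^{3} + \tfrac{23}{4}b^{2} + 4b + 36 ≠ 0; add h_4 = \tfrac{7}{4}b^{3} + \tfrac{23}{4}b^{2} + 4b + 36 to the basis.

The other S-polynomials (S(f_1,h_3), S(f_1,h_4), S(f_2,h_4), S(h_3,h_4)) all reduce to 0 modulo the current basis, so we have a Gröbner basis.
Inter-reduce: drop elements whose leading term is divisible by another's, tail-reduce, and make monic.
Reduced Gröbner basis: {a - \tfrac{7}{4}b^{2} - \tfrac{23}{4}b + 3, b^{3} + \tfrac{23}{7}b^{2} + \tfrac{16}{7}b + \tfrac{144}{7}}.

From the last basis element, b^{3} + \tfrac{23}{7}b^{2} + \tfrac{16}{7}b + \tfrac{144}{7} = 0, so b takes values in {-4, 5/14 - sqrt(983)*I/14, 5/14 + sqrt(983)*I/14}. Each choice, substituted upward through the basis, yields the corresponding point(s) of the solution set.
  b = -4: the earlier basis element becomes a - 2 = 0, giving a = 2 — point (2, -4).
  b = 5/14 - sqrt(983)*I/14: the earlier basis element becomes a + 19/2 + sqrt(983)*I/2 = 0, giving a = -19/2 - sqrt(983)*I/2 — point (-19/2 - sqrt(983)*I/2, 5/14 - sqrt(983)*I/14).
  b = 5/14 + sqrt(983)*I/14: the earlier basis element becomes a + 19/2 - sqrt(983)*I/2 = 0, giving a = -19/2 + sqrt(983)*I/2 — point (-19/2 + sqrt(983)*I/2, 5/14 + sqrt(983)*I/14).

{(2, -4), (-19/2 - sqrt(983)*I/2, 5/14 - sqrt(983)*I/14), (-19/2 + sqrt(983)*I/2, 5/14 + sqrt(983)*I/14)}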